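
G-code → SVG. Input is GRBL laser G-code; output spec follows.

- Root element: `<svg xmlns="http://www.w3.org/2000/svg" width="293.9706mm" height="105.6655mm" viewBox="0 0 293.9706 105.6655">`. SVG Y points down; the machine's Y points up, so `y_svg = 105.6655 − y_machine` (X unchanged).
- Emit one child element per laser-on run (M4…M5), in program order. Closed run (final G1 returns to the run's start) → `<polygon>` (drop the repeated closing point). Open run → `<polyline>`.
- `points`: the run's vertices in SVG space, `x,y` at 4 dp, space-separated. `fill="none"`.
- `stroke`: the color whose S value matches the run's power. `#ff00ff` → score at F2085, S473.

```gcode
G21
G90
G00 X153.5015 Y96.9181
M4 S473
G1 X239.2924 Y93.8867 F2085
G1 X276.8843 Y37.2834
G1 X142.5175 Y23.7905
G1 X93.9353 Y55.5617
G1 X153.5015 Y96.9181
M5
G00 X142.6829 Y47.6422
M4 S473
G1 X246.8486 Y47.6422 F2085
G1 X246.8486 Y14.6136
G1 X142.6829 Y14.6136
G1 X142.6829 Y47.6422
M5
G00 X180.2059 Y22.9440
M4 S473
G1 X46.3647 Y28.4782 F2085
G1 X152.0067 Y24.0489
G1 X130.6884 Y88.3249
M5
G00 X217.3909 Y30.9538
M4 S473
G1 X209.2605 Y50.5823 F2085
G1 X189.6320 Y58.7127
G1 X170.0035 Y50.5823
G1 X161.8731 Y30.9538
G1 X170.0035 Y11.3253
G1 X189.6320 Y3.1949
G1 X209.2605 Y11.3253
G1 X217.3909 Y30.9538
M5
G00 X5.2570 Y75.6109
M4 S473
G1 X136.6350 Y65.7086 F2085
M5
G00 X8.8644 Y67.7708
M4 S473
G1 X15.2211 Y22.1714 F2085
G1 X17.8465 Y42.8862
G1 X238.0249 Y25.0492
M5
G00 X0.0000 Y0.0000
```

y_svg = 105.6655 − y_m. Every run uses S473, so all elements get stroke `#ff00ff` (score).

[1] closed run; points: 153.5015,8.7474 239.2924,11.7788 276.8843,68.3821 142.5175,81.8750 93.9353,50.1038

[2] closed run; points: 142.6829,58.0233 246.8486,58.0233 246.8486,91.0519 142.6829,91.0519

[3] open run; points: 180.2059,82.7215 46.3647,77.1873 152.0067,81.6166 130.6884,17.3406

[4] closed run; points: 217.3909,74.7117 209.2605,55.0832 189.6320,46.9528 170.0035,55.0832 161.8731,74.7117 170.0035,94.3402 189.6320,102.4706 209.2605,94.3402

[5] open run; points: 5.2570,30.0546 136.6350,39.9569

[6] open run; points: 8.8644,37.8947 15.2211,83.4941 17.8465,62.7793 238.0249,80.6163

<svg xmlns="http://www.w3.org/2000/svg" width="293.9706mm" height="105.6655mm" viewBox="0 0 293.9706 105.6655">
  <polygon points="153.5015,8.7474 239.2924,11.7788 276.8843,68.3821 142.5175,81.8750 93.9353,50.1038" fill="none" stroke="#ff00ff"/>
  <polygon points="142.6829,58.0233 246.8486,58.0233 246.8486,91.0519 142.6829,91.0519" fill="none" stroke="#ff00ff"/>
  <polyline points="180.2059,82.7215 46.3647,77.1873 152.0067,81.6166 130.6884,17.3406" fill="none" stroke="#ff00ff"/>
  <polygon points="217.3909,74.7117 209.2605,55.0832 189.6320,46.9528 170.0035,55.0832 161.8731,74.7117 170.0035,94.3402 189.6320,102.4706 209.2605,94.3402" fill="none" stroke="#ff00ff"/>
  <polyline points="5.2570,30.0546 136.6350,39.9569" fill="none" stroke="#ff00ff"/>
  <polyline points="8.8644,37.8947 15.2211,83.4941 17.8465,62.7793 238.0249,80.6163" fill="none" stroke="#ff00ff"/>
</svg>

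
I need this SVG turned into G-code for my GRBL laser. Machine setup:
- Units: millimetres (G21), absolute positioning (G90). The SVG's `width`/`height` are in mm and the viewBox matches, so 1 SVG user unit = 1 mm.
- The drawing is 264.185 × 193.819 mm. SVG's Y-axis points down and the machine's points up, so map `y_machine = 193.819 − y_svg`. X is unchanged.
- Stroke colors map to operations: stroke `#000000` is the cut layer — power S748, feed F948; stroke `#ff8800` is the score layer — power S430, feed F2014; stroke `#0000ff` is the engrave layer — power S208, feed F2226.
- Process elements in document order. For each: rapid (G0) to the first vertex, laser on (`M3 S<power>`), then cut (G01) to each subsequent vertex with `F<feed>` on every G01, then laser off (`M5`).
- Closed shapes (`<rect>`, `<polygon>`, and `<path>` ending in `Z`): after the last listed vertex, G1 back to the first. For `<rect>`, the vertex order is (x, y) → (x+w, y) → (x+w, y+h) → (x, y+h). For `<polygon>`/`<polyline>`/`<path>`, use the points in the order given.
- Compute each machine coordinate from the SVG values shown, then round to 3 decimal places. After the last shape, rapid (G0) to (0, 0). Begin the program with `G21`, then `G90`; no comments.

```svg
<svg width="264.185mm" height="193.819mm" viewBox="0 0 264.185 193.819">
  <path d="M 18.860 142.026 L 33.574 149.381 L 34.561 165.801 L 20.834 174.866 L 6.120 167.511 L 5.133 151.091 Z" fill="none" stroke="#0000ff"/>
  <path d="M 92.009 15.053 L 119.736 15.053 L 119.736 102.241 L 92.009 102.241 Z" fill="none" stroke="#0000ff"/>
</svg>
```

G21
G90
G0 X18.860 Y51.793
M3 S208
G01 X33.574 Y44.438 F2226
G01 X34.561 Y28.018 F2226
G01 X20.834 Y18.953 F2226
G01 X6.120 Y26.308 F2226
G01 X5.133 Y42.728 F2226
G01 X18.860 Y51.793 F2226
M5
G0 X92.009 Y178.766
M3 S208
G01 X119.736 Y178.766 F2226
G01 X119.736 Y91.578 F2226
G01 X92.009 Y91.578 F2226
G01 X92.009 Y178.766 F2226
M5
G0 X0.000 Y0.000

viewBox `0 0 264.185 193.819` with mm width/height → 1 unit = 1 mm. Flip: y_m = 193.819 − y_svg.

**Shape 1** — `<path>` regular polygon, stroke `#0000ff` → engrave (S208, F2226). Machine vertices: (18.860,51.793) → (33.574,44.438) → (34.561,28.018) → (20.834,18.953) → (6.120,26.308) → (5.133,42.728) → (18.860,51.793). Closed: final G1 returns to the first vertex.

**Shape 2** — `<path>` rectangle, stroke `#0000ff` → engrave (S208, F2226). Machine vertices: (92.009,178.766) → (119.736,178.766) → (119.736,91.578) → (92.009,91.578) → (92.009,178.766). Closed: final G1 returns to the first vertex.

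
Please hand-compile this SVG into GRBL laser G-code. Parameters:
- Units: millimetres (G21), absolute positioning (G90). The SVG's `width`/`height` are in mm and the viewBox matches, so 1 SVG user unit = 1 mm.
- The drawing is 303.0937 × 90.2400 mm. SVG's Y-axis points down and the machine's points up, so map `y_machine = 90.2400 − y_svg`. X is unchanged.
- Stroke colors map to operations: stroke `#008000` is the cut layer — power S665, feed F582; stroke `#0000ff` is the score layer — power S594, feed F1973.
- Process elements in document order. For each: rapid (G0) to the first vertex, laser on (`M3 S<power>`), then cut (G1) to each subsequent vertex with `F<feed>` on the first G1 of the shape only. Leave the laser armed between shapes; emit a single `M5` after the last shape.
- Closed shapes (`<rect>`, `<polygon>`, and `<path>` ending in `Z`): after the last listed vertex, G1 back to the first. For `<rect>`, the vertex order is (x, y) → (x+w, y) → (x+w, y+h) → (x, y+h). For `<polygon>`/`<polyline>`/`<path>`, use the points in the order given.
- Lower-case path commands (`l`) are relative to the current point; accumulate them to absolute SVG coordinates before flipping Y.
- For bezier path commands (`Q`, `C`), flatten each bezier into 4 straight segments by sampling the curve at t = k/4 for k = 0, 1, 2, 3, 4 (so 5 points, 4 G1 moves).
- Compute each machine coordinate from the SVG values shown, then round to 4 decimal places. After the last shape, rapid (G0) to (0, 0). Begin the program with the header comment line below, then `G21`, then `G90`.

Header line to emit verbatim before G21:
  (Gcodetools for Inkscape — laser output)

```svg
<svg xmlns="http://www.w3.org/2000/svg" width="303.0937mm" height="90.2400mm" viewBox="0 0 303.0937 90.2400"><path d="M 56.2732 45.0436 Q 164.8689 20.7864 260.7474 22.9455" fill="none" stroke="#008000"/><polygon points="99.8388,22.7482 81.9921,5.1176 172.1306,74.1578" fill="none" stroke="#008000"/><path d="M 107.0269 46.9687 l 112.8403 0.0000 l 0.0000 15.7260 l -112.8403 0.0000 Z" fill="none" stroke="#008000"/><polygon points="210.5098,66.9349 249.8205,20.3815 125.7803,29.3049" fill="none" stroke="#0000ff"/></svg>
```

viewBox `0 0 303.0937 90.2400` with mm width/height → 1 unit = 1 mm. Flip: y_m = 90.2400 − y_svg.

**Shape 1** — `<path>` quadratic bezier, stroke `#008000` → cut (S665, F582). Control points (SVG): P0=(56.2732,45.0436), P1=(164.8689,20.7864), P2=(260.7474,22.9455); sampled at t=k/4. Machine vertices: (56.2732,45.1964) → (109.7762,55.6740) → (161.6896,62.8495) → (212.0133,66.7230) → (260.7474,67.2945). Open path.

**Shape 2** — `<polygon>` closed polygon, stroke `#008000` → cut (S665, F582). Machine vertices: (99.8388,67.4918) → (81.9921,85.1224) → (172.1306,16.0822) → (99.8388,67.4918). Closed: final G1 returns to the first vertex.

**Shape 3** — `<path>` rectangle, stroke `#008000` → cut (S665, F582). Machine vertices: (107.0269,43.2713) → (219.8672,43.2713) → (219.8672,27.5453) → (107.0269,27.5453) → (107.0269,43.2713). Closed: final G1 returns to the first vertex.

**Shape 4** — `<polygon>` closed polygon, stroke `#0000ff` → score (S594, F1973). Machine vertices: (210.5098,23.3051) → (249.8205,69.8585) → (125.7803,60.9351) → (210.5098,23.3051). Closed: final G1 returns to the first vertex.

(Gcodetools for Inkscape — laser output)
G21
G90
G0 X56.2732 Y45.1964
M3 S665
G1 X109.7762 Y55.6740 F582
G1 X161.6896 Y62.8495
G1 X212.0133 Y66.7230
G1 X260.7474 Y67.2945
G0 X99.8388 Y67.4918
M3 S665
G1 X81.9921 Y85.1224 F582
G1 X172.1306 Y16.0822
G1 X99.8388 Y67.4918
G0 X107.0269 Y43.2713
M3 S665
G1 X219.8672 Y43.2713 F582
G1 X219.8672 Y27.5453
G1 X107.0269 Y27.5453
G1 X107.0269 Y43.2713
G0 X210.5098 Y23.3051
M3 S594
G1 X249.8205 Y69.8585 F1973
G1 X125.7803 Y60.9351
G1 X210.5098 Y23.3051
M5
G0 X0.0000 Y0.0000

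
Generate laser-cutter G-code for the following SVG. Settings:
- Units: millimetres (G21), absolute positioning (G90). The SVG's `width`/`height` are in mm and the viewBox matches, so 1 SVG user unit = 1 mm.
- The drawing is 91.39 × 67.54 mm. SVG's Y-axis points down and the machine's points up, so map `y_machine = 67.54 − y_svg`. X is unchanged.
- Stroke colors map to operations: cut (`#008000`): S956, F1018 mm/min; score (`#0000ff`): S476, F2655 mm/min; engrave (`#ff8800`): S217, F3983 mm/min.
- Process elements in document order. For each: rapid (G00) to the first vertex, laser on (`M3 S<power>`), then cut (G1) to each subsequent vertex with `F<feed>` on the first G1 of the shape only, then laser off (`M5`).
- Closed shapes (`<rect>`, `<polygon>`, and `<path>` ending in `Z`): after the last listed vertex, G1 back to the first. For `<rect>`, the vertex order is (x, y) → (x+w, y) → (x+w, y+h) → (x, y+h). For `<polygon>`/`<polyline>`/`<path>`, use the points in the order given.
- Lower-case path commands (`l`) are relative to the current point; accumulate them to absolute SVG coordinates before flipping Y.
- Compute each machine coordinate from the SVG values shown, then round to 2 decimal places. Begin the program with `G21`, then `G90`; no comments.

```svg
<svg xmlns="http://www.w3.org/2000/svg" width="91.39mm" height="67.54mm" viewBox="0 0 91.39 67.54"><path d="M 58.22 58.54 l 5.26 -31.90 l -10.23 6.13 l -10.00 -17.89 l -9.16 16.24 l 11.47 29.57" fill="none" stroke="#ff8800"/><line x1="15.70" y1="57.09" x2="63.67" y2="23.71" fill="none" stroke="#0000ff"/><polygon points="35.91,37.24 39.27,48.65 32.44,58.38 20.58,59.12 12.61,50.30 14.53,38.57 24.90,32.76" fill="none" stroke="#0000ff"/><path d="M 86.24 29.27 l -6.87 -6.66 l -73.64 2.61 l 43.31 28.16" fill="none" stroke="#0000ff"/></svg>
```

G21
G90
G00 X58.22 Y9.00
M3 S217
G1 X63.48 Y40.90 F3983
G1 X53.25 Y34.77
G1 X43.25 Y52.66
G1 X34.09 Y36.42
G1 X45.56 Y6.85
M5
G00 X15.70 Y10.45
M3 S476
G1 X63.67 Y43.83 F2655
M5
G00 X35.91 Y30.30
M3 S476
G1 X39.27 Y18.89 F2655
G1 X32.44 Y9.16
G1 X20.58 Y8.42
G1 X12.61 Y17.24
G1 X14.53 Y28.97
G1 X24.90 Y34.78
G1 X35.91 Y30.30
M5
G00 X86.24 Y38.27
M3 S476
G1 X79.37 Y44.93 F2655
G1 X5.73 Y42.32
G1 X49.04 Y14.16
M5

Since the viewBox matches the mm dimensions, user units are millimetres directly. The only transform is the Y-flip y_m = 67.54 − y_svg.

Shape 1 is a open polyline drawn with `<path>`. Its stroke #ff8800 means engrave at S217, F3983. After flipping Y the toolpath is (58.22,9.00) → (63.48,40.90) → (53.25,34.77) → (43.25,52.66) → (34.09,36.42) → (45.56,6.85).

Shape 2 is a line segment drawn with `<line>`. Its stroke #0000ff means score at S476, F2655. After flipping Y the toolpath is (15.70,10.45) → (63.67,43.83).

Shape 3 is a regular polygon drawn with `<polygon>`. Its stroke #0000ff means score at S476, F2655. After flipping Y the toolpath is (35.91,30.30) → (39.27,18.89) → (32.44,9.16) → (20.58,8.42) → (12.61,17.24) → (14.53,28.97) → (24.90,34.78) → (35.91,30.30), returning to the start.

Shape 4 is a open polyline drawn with `<path>`. Its stroke #0000ff means score at S476, F2655. After flipping Y the toolpath is (86.24,38.27) → (79.37,44.93) → (5.73,42.32) → (49.04,14.16).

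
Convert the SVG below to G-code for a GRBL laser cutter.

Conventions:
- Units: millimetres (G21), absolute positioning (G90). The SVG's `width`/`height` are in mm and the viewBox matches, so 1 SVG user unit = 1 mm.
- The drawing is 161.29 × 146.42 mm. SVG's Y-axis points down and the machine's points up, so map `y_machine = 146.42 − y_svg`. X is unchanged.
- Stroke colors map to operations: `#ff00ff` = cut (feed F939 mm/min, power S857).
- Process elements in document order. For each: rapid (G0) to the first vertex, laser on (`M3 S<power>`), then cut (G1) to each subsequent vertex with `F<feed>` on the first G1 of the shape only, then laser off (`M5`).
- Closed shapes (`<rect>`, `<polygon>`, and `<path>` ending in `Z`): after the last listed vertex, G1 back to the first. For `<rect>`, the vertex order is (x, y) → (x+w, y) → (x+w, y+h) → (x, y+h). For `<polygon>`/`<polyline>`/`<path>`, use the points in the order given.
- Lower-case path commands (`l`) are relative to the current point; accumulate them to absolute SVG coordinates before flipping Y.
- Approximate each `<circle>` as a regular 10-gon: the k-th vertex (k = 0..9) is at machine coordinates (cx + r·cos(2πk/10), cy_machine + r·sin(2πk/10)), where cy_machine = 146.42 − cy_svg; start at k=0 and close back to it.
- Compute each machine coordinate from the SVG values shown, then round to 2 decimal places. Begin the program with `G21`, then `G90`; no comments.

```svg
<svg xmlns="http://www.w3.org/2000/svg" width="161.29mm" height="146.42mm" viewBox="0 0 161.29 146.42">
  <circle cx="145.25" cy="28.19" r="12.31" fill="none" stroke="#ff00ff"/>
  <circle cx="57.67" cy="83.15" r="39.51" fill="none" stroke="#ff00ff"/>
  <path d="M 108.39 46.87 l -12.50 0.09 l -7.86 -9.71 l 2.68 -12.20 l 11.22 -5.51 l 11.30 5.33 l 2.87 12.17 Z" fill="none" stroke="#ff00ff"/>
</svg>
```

G21
G90
G0 X157.56 Y118.23
M3 S857
G1 X155.21 Y125.47 F939
G1 X149.05 Y129.94
G1 X141.45 Y129.94
G1 X135.29 Y125.47
G1 X132.94 Y118.23
G1 X135.29 Y110.99
G1 X141.45 Y106.52
G1 X149.05 Y106.52
G1 X155.21 Y110.99
G1 X157.56 Y118.23
M5
G0 X97.18 Y63.27
M3 S857
G1 X89.63 Y86.49 F939
G1 X69.88 Y100.85
G1 X45.46 Y100.85
G1 X25.71 Y86.49
G1 X18.16 Y63.27
G1 X25.71 Y40.05
G1 X45.46 Y25.69
G1 X69.88 Y25.69
G1 X89.63 Y40.05
G1 X97.18 Y63.27
M5
G0 X108.39 Y99.55
M3 S857
G1 X95.89 Y99.46 F939
G1 X88.03 Y109.17
G1 X90.71 Y121.37
G1 X101.93 Y126.88
G1 X113.23 Y121.55
G1 X116.10 Y109.38
G1 X108.39 Y99.55
M5

Since the viewBox matches the mm dimensions, user units are millimetres directly. The only transform is the Y-flip y_m = 146.42 − y_svg.

Shape 1 is a circle drawn with `<circle>`. Its stroke #ff00ff means cut at S857, F939. After flipping Y the toolpath is (157.56,118.23) → (155.21,125.47) → (149.05,129.94) → (141.45,129.94) → (135.29,125.47) → (132.94,118.23) → (135.29,110.99) → (141.45,106.52) → (149.05,106.52) → (155.21,110.99) → (157.56,118.23), returning to the start.

Shape 2 is a circle drawn with `<circle>`. Its stroke #ff00ff means cut at S857, F939. After flipping Y the toolpath is (97.18,63.27) → (89.63,86.49) → (69.88,100.85) → (45.46,100.85) → (25.71,86.49) → (18.16,63.27) → (25.71,40.05) → (45.46,25.69) → (69.88,25.69) → (89.63,40.05) → (97.18,63.27), returning to the start.

Shape 3 is a regular polygon drawn with `<path>`. Its stroke #ff00ff means cut at S857, F939. After flipping Y the toolpath is (108.39,99.55) → (95.89,99.46) → (88.03,109.17) → (90.71,121.37) → (101.93,126.88) → (113.23,121.55) → (116.10,109.38) → (108.39,99.55), returning to the start.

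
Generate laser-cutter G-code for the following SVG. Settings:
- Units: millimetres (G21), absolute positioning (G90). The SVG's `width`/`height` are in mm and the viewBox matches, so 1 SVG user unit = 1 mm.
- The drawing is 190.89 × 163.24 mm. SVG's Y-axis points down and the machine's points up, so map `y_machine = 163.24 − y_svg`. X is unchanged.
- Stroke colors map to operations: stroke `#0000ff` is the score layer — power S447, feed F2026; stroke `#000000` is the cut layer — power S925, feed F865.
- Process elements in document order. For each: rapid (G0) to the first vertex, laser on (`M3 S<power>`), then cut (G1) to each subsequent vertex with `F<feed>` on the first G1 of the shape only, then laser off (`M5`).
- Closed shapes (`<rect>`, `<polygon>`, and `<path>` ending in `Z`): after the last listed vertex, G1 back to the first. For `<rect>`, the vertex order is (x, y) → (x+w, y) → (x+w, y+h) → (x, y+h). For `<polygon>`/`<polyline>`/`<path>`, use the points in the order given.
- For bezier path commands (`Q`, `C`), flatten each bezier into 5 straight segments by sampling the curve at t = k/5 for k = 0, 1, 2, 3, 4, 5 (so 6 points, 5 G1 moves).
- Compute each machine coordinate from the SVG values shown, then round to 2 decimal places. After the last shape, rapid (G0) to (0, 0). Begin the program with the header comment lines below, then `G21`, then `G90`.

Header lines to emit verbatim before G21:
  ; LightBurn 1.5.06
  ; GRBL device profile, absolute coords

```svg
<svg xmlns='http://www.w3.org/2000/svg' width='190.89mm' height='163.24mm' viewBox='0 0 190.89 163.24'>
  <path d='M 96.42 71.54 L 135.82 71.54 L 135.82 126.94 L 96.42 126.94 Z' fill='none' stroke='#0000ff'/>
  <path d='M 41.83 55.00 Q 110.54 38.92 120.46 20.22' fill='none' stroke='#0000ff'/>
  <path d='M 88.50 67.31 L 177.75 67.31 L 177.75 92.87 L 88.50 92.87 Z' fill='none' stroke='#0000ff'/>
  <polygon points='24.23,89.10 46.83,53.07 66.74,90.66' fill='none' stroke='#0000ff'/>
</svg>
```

; LightBurn 1.5.06
; GRBL device profile, absolute coords
G21
G90
G0 X96.42 Y91.70
M3 S447
G1 X135.82 Y91.70 F2026
G1 X135.82 Y36.30
G1 X96.42 Y36.30
G1 X96.42 Y91.70
M5
G0 X41.83 Y108.24
M3 S447
G1 X66.96 Y114.78 F2026
G1 X87.39 Y121.52
G1 X103.12 Y128.48
G1 X114.14 Y135.64
G1 X120.46 Y143.02
M5
G0 X88.50 Y95.93
M3 S447
G1 X177.75 Y95.93 F2026
G1 X177.75 Y70.37
G1 X88.50 Y70.37
G1 X88.50 Y95.93
M5
G0 X24.23 Y74.14
M3 S447
G1 X46.83 Y110.17 F2026
G1 X66.74 Y72.58
G1 X24.23 Y74.14
M5
G0 X0.00 Y0.00

Since the viewBox matches the mm dimensions, user units are millimetres directly. The only transform is the Y-flip y_m = 163.24 − y_svg.

Shape 1 is a rectangle drawn with `<path>`. Its stroke #0000ff means score at S447, F2026. After flipping Y the toolpath is (96.42,91.70) → (135.82,91.70) → (135.82,36.30) → (96.42,36.30) → (96.42,91.70), returning to the start.

Shape 2 is a quadratic bezier drawn with `<path>`. Its stroke #0000ff means score at S447, F2026. After flipping Y the toolpath is (41.83,108.24) → (66.96,114.78) → (87.39,121.52) → (103.12,128.48) → (114.14,135.64) → (120.46,143.02).

Shape 3 is a rectangle drawn with `<path>`. Its stroke #0000ff means score at S447, F2026. After flipping Y the toolpath is (88.50,95.93) → (177.75,95.93) → (177.75,70.37) → (88.50,70.37) → (88.50,95.93), returning to the start.

Shape 4 is a regular polygon drawn with `<polygon>`. Its stroke #0000ff means score at S447, F2026. After flipping Y the toolpath is (24.23,74.14) → (46.83,110.17) → (66.74,72.58) → (24.23,74.14), returning to the start.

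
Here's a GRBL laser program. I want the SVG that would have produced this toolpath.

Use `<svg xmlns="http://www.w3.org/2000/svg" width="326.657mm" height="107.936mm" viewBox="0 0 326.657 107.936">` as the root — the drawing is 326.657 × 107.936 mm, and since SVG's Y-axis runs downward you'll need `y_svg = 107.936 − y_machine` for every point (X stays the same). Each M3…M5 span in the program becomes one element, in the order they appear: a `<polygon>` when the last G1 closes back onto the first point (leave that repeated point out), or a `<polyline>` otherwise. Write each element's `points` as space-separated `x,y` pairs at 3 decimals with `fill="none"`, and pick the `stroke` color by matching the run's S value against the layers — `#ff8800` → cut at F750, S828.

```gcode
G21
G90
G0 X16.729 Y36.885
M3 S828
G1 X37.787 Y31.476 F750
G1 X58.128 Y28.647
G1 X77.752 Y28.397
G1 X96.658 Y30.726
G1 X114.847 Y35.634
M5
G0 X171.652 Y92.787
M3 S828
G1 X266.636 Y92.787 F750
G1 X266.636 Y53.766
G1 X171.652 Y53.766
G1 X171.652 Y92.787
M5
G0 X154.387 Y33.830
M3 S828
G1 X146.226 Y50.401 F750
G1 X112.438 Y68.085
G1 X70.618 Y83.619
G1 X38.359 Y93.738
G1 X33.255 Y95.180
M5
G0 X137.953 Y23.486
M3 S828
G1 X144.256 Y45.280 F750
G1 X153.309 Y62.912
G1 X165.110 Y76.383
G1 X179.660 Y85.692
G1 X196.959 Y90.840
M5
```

y_svg = 107.936 − y_m. Every run uses S828, so all elements get stroke `#ff8800` (cut).

[1] open run; points: 16.729,71.051 37.787,76.460 58.128,79.289 77.752,79.539 96.658,77.210 114.847,72.302

[2] closed run; points: 171.652,15.149 266.636,15.149 266.636,54.170 171.652,54.170

[3] open run; points: 154.387,74.106 146.226,57.535 112.438,39.851 70.618,24.317 38.359,14.198 33.255,12.756

[4] open run; points: 137.953,84.450 144.256,62.656 153.309,45.024 165.110,31.553 179.660,22.244 196.959,17.096

<svg xmlns="http://www.w3.org/2000/svg" width="326.657mm" height="107.936mm" viewBox="0 0 326.657 107.936">
  <polyline points="16.729,71.051 37.787,76.460 58.128,79.289 77.752,79.539 96.658,77.210 114.847,72.302" fill="none" stroke="#ff8800"/>
  <polygon points="171.652,15.149 266.636,15.149 266.636,54.170 171.652,54.170" fill="none" stroke="#ff8800"/>
  <polyline points="154.387,74.106 146.226,57.535 112.438,39.851 70.618,24.317 38.359,14.198 33.255,12.756" fill="none" stroke="#ff8800"/>
  <polyline points="137.953,84.450 144.256,62.656 153.309,45.024 165.110,31.553 179.660,22.244 196.959,17.096" fill="none" stroke="#ff8800"/>
</svg>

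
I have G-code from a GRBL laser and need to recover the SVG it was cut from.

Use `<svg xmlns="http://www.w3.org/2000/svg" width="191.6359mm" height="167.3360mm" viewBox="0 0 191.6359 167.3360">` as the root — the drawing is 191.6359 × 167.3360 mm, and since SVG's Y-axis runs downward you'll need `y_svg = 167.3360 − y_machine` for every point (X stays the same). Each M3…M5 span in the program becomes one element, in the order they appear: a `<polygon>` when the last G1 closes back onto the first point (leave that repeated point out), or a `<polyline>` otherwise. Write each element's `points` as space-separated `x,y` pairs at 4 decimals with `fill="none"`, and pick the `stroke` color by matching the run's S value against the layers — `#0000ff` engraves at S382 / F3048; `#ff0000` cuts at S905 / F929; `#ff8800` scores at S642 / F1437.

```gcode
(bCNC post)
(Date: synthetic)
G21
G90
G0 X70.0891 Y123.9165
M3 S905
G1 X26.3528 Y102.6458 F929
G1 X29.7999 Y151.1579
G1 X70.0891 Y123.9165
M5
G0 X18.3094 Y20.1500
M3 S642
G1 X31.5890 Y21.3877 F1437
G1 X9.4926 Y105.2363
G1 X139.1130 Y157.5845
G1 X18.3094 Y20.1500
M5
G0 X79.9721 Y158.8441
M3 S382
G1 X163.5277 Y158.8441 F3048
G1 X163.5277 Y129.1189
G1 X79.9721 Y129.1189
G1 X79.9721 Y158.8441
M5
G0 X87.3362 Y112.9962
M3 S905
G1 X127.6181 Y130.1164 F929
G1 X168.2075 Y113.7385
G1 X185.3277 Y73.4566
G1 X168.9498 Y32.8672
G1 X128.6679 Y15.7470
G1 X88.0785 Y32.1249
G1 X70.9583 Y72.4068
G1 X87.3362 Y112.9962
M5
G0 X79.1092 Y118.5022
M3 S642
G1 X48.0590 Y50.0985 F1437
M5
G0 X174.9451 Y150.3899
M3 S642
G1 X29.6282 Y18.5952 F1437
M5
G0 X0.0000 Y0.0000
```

<svg xmlns="http://www.w3.org/2000/svg" width="191.6359mm" height="167.3360mm" viewBox="0 0 191.6359 167.3360">
  <polygon points="70.0891,43.4195 26.3528,64.6902 29.7999,16.1781" fill="none" stroke="#ff0000"/>
  <polygon points="18.3094,147.1860 31.5890,145.9483 9.4926,62.0997 139.1130,9.7515" fill="none" stroke="#ff8800"/>
  <polygon points="79.9721,8.4919 163.5277,8.4919 163.5277,38.2171 79.9721,38.2171" fill="none" stroke="#0000ff"/>
  <polygon points="87.3362,54.3398 127.6181,37.2196 168.2075,53.5975 185.3277,93.8794 168.9498,134.4688 128.6679,151.5890 88.0785,135.2111 70.9583,94.9292" fill="none" stroke="#ff0000"/>
  <polyline points="79.1092,48.8338 48.0590,117.2375" fill="none" stroke="#ff8800"/>
  <polyline points="174.9451,16.9461 29.6282,148.7408" fill="none" stroke="#ff8800"/>
</svg>

y_svg = 167.3360 − y_m.

[1] S905→`#ff0000` (cut); closed run; points: 70.0891,43.4195 26.3528,64.6902 29.7999,16.1781

[2] S642→`#ff8800` (score); closed run; points: 18.3094,147.1860 31.5890,145.9483 9.4926,62.0997 139.1130,9.7515

[3] S382→`#0000ff` (engrave); closed run; points: 79.9721,8.4919 163.5277,8.4919 163.5277,38.2171 79.9721,38.2171

[4] S905→`#ff0000` (cut); closed run; points: 87.3362,54.3398 127.6181,37.2196 168.2075,53.5975 185.3277,93.8794 168.9498,134.4688 128.6679,151.5890 88.0785,135.2111 70.9583,94.9292

[5] S642→`#ff8800` (score); open run; points: 79.1092,48.8338 48.0590,117.2375

[6] S642→`#ff8800` (score); open run; points: 174.9451,16.9461 29.6282,148.7408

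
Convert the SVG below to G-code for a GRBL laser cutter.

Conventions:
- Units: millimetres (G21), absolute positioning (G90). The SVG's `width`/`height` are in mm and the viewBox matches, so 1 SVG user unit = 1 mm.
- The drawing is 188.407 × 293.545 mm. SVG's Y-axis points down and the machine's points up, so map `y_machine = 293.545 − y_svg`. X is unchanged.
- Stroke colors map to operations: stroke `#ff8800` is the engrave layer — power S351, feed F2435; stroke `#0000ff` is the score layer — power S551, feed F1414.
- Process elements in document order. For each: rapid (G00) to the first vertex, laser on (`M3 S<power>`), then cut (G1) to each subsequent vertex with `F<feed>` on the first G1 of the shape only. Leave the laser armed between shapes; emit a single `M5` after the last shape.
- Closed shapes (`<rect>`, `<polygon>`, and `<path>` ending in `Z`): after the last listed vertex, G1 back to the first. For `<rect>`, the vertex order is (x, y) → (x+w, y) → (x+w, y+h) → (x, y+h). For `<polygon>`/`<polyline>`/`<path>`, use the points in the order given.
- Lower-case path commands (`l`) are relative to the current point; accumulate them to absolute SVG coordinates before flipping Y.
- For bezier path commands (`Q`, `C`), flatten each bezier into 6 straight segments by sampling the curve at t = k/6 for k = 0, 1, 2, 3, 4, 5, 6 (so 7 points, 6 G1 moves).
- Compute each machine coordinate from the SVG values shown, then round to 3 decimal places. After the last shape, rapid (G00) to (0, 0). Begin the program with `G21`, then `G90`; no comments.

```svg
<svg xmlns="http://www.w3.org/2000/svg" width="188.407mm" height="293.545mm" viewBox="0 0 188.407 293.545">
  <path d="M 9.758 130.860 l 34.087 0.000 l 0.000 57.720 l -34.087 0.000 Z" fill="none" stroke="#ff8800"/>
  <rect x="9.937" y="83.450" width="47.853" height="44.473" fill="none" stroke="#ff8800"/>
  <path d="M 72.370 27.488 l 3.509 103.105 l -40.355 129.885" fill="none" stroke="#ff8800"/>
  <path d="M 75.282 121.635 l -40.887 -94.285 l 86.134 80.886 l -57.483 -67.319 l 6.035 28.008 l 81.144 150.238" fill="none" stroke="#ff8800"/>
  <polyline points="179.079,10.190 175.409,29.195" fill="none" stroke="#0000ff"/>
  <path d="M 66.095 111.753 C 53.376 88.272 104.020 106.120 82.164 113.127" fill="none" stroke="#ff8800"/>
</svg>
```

1 u = 1 mm; y_m = 293.545 − y.

[1] `<path>` rectangle, #ff8800→engrave S351 F2435: (9.758,162.685) → (43.845,162.685) → (43.845,104.965) → (9.758,104.965) → (9.758,162.685) (closed)

[2] `<rect>` rectangle, #ff8800→engrave S351 F2435: (9.937,210.095) → (57.790,210.095) → (57.790,165.622) → (9.937,165.622) → (9.937,210.095) (closed)

[3] `<path>` open polyline, #ff8800→engrave S351 F2435: (72.370,266.057) → (75.879,162.952) → (35.524,33.067)

[4] `<path>` open polyline, #ff8800→engrave S351 F2435: (75.282,171.910) → (34.395,266.195) → (120.529,185.309) → (63.046,252.628) → (69.081,224.620) → (150.225,74.382)

[5] `<polyline>` line segment, #0000ff→score S551 F1414: (179.079,283.355) → (175.409,264.350)

[6] `<path>` cubic bezier, #ff8800→engrave S351 F2435: (66.095,181.792) → (64.387,190.330) → (69.465,193.429) → (77.556,192.538) → (84.885,189.106) → (87.679,184.583) → (82.164,180.418)

G21
G90
G00 X9.758 Y162.685
M3 S351
G1 X43.845 Y162.685 F2435
G1 X43.845 Y104.965
G1 X9.758 Y104.965
G1 X9.758 Y162.685
G00 X9.937 Y210.095
M3 S351
G1 X57.790 Y210.095 F2435
G1 X57.790 Y165.622
G1 X9.937 Y165.622
G1 X9.937 Y210.095
G00 X72.370 Y266.057
M3 S351
G1 X75.879 Y162.952 F2435
G1 X35.524 Y33.067
G00 X75.282 Y171.910
M3 S351
G1 X34.395 Y266.195 F2435
G1 X120.529 Y185.309
G1 X63.046 Y252.628
G1 X69.081 Y224.620
G1 X150.225 Y74.382
G00 X179.079 Y283.355
M3 S551
G1 X175.409 Y264.350 F1414
G00 X66.095 Y181.792
M3 S351
G1 X64.387 Y190.330 F2435
G1 X69.465 Y193.429
G1 X77.556 Y192.538
G1 X84.885 Y189.106
G1 X87.679 Y184.583
G1 X82.164 Y180.418
M5
G00 X0.000 Y0.000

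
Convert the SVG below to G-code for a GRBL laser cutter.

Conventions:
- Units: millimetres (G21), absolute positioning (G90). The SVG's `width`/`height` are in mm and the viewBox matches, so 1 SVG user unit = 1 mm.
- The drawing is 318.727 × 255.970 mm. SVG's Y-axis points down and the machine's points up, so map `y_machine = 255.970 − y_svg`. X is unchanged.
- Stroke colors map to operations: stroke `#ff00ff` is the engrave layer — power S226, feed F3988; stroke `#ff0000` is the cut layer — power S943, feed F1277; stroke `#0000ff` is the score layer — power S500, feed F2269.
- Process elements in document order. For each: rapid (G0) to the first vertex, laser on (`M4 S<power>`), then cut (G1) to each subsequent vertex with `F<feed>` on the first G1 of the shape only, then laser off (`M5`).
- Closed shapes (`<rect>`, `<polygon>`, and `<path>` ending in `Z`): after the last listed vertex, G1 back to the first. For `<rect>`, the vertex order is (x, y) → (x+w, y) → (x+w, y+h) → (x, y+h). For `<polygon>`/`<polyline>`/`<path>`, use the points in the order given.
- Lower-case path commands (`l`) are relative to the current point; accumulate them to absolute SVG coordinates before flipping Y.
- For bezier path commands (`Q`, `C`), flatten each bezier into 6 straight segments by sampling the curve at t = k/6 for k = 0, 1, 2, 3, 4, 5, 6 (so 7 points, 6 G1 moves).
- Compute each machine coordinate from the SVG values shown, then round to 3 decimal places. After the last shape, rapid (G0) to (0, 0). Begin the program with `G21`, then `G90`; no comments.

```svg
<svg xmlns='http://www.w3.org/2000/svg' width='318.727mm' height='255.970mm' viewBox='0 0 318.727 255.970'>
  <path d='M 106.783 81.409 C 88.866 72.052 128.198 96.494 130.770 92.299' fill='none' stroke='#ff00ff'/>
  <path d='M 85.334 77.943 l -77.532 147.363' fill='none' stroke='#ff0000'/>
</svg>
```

G21
G90
G0 X106.783 Y174.561
M4 S226
G1 X102.160 Y176.712 F3988
G1 X104.467 Y174.964
G1 X111.093 Y171.052
G1 X119.426 Y166.709
G1 X126.856 Y163.671
G1 X130.770 Y163.671
M5
G0 X85.334 Y178.027
M4 S943
G1 X7.802 Y30.664 F1277
M5
G0 X0.000 Y0.000

1 u = 1 mm; y_m = 255.970 − y.

[1] `<path>` cubic bezier, #ff00ff→engrave S226 F3988: (106.783,174.561) → (102.160,176.712) → (104.467,174.964) → (111.093,171.052) → (119.426,166.709) → (126.856,163.671) → (130.770,163.671)

[2] `<path>` line segment, #ff0000→cut S943 F1277: (85.334,178.027) → (7.802,30.664)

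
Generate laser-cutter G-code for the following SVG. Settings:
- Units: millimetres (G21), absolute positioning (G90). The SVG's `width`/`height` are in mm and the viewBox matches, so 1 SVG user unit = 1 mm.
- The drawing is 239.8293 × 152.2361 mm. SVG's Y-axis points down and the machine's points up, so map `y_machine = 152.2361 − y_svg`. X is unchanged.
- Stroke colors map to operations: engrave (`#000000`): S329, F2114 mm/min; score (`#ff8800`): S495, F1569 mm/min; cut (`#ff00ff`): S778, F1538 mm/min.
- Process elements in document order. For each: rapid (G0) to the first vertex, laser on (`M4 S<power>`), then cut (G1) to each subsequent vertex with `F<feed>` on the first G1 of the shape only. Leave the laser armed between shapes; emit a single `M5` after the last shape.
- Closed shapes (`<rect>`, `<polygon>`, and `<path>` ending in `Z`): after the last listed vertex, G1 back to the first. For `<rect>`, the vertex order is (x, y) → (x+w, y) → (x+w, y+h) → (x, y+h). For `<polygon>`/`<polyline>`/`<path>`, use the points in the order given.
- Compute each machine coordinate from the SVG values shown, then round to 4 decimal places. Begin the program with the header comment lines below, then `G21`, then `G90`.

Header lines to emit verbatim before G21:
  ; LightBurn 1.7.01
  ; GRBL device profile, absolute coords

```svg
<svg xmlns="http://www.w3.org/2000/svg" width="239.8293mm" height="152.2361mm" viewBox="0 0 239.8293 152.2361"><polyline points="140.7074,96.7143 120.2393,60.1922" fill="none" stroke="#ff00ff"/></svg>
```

; LightBurn 1.7.01
; GRBL device profile, absolute coords
G21
G90
G0 X140.7074 Y55.5218
M4 S778
G1 X120.2393 Y92.0439 F1538
M5

Since the viewBox matches the mm dimensions, user units are millimetres directly. The only transform is the Y-flip y_m = 152.2361 − y_svg.

Shape 1 is a line segment drawn with `<polyline>`. Its stroke #ff00ff means cut at S778, F1538. After flipping Y the toolpath is (140.7074,55.5218) → (120.2393,92.0439).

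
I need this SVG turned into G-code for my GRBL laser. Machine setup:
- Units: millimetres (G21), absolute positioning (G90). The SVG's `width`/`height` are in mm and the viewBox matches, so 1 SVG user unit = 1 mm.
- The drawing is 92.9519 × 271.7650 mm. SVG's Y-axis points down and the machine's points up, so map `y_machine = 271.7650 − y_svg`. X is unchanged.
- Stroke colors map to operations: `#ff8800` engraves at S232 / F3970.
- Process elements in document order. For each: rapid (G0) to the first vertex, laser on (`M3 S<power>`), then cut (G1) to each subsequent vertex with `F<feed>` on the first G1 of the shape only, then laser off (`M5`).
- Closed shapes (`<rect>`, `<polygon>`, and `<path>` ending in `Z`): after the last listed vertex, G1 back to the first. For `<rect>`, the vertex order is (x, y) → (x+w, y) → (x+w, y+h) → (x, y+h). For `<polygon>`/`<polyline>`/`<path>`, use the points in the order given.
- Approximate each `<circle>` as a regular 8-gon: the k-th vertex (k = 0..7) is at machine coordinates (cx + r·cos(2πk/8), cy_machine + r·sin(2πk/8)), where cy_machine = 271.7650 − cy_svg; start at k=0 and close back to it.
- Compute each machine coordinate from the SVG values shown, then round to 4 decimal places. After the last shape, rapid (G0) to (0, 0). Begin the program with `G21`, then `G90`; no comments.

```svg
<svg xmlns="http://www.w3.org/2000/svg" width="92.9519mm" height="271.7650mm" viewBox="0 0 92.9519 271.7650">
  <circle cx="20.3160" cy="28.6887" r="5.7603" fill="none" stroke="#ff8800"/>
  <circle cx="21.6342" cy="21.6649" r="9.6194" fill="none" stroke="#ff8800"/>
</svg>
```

G21
G90
G0 X26.0763 Y243.0763
M3 S232
G1 X24.3891 Y247.1494 F3970
G1 X20.3160 Y248.8366
G1 X16.2429 Y247.1494
G1 X14.5557 Y243.0763
G1 X16.2429 Y239.0032
G1 X20.3160 Y237.3160
G1 X24.3891 Y239.0032
G1 X26.0763 Y243.0763
M5
G0 X31.2536 Y250.1001
M3 S232
G1 X28.4361 Y256.9020 F3970
G1 X21.6342 Y259.7195
G1 X14.8323 Y256.9020
G1 X12.0148 Y250.1001
G1 X14.8323 Y243.2982
G1 X21.6342 Y240.4807
G1 X28.4361 Y243.2982
G1 X31.2536 Y250.1001
M5
G0 X0.0000 Y0.0000

Since the viewBox matches the mm dimensions, user units are millimetres directly. The only transform is the Y-flip y_m = 271.7650 − y_svg.

Shape 1 is a circle drawn with `<circle>`. Its stroke #ff8800 means engrave at S232, F3970. After flipping Y the toolpath is (26.0763,243.0763) → (24.3891,247.1494) → (20.3160,248.8366) → (16.2429,247.1494) → (14.5557,243.0763) → (16.2429,239.0032) → (20.3160,237.3160) → (24.3891,239.0032) → (26.0763,243.0763), returning to the start.

Shape 2 is a circle drawn with `<circle>`. Its stroke #ff8800 means engrave at S232, F3970. After flipping Y the toolpath is (31.2536,250.1001) → (28.4361,256.9020) → (21.6342,259.7195) → (14.8323,256.9020) → (12.0148,250.1001) → (14.8323,243.2982) → (21.6342,240.4807) → (28.4361,243.2982) → (31.2536,250.1001), returning to the start.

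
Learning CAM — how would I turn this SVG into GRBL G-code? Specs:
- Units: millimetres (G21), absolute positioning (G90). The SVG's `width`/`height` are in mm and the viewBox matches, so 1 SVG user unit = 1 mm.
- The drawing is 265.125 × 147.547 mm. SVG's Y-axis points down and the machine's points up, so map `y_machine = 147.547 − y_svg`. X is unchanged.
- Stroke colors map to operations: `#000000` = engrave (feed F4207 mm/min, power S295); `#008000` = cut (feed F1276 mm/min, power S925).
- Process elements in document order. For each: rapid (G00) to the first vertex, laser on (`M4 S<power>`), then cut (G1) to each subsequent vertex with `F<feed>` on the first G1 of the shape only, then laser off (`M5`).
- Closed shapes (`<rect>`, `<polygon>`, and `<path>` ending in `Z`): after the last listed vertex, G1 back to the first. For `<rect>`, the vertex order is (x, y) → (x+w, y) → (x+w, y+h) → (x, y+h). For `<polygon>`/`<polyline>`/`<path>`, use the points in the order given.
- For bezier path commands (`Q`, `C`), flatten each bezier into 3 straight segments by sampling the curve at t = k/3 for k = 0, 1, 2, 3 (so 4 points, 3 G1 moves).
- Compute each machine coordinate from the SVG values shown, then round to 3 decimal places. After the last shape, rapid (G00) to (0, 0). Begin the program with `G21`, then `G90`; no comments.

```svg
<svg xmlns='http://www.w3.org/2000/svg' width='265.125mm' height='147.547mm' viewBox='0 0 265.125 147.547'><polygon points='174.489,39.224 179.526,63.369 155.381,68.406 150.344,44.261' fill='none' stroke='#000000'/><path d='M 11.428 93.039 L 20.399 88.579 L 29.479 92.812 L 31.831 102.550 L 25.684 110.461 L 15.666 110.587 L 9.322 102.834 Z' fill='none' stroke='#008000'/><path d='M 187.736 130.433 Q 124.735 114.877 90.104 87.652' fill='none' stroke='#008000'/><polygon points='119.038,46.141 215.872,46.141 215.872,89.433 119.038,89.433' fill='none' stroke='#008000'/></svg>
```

Since the viewBox matches the mm dimensions, user units are millimetres directly. The only transform is the Y-flip y_m = 147.547 − y_svg.

Shape 1 is a regular polygon drawn with `<polygon>`. Its stroke #000000 means engrave at S295, F4207. After flipping Y the toolpath is (174.489,108.323) → (179.526,84.178) → (155.381,79.141) → (150.344,103.286) → (174.489,108.323), returning to the start.

Shape 2 is a regular polygon drawn with `<path>`. Its stroke #008000 means cut at S925, F1276. After flipping Y the toolpath is (11.428,54.508) → (20.399,58.968) → (29.479,54.735) → (31.831,44.997) → (25.684,37.086) → (15.666,36.960) → (9.322,44.713) → (11.428,54.508), returning to the start.

Shape 3 is a quadratic bezier drawn with `<path>`. Its stroke #008000 means cut at S925, F1276. After flipping Y the toolpath is (187.736,17.114) → (148.888,28.781) → (116.344,43.042) → (90.104,59.895).

Shape 4 is a rectangle drawn with `<polygon>`. Its stroke #008000 means cut at S925, F1276. After flipping Y the toolpath is (119.038,101.406) → (215.872,101.406) → (215.872,58.114) → (119.038,58.114) → (119.038,101.406), returning to the start.

G21
G90
G00 X174.489 Y108.323
M4 S295
G1 X179.526 Y84.178 F4207
G1 X155.381 Y79.141
G1 X150.344 Y103.286
G1 X174.489 Y108.323
M5
G00 X11.428 Y54.508
M4 S925
G1 X20.399 Y58.968 F1276
G1 X29.479 Y54.735
G1 X31.831 Y44.997
G1 X25.684 Y37.086
G1 X15.666 Y36.960
G1 X9.322 Y44.713
G1 X11.428 Y54.508
M5
G00 X187.736 Y17.114
M4 S925
G1 X148.888 Y28.781 F1276
G1 X116.344 Y43.042
G1 X90.104 Y59.895
M5
G00 X119.038 Y101.406
M4 S925
G1 X215.872 Y101.406 F1276
G1 X215.872 Y58.114
G1 X119.038 Y58.114
G1 X119.038 Y101.406
M5
G00 X0.000 Y0.000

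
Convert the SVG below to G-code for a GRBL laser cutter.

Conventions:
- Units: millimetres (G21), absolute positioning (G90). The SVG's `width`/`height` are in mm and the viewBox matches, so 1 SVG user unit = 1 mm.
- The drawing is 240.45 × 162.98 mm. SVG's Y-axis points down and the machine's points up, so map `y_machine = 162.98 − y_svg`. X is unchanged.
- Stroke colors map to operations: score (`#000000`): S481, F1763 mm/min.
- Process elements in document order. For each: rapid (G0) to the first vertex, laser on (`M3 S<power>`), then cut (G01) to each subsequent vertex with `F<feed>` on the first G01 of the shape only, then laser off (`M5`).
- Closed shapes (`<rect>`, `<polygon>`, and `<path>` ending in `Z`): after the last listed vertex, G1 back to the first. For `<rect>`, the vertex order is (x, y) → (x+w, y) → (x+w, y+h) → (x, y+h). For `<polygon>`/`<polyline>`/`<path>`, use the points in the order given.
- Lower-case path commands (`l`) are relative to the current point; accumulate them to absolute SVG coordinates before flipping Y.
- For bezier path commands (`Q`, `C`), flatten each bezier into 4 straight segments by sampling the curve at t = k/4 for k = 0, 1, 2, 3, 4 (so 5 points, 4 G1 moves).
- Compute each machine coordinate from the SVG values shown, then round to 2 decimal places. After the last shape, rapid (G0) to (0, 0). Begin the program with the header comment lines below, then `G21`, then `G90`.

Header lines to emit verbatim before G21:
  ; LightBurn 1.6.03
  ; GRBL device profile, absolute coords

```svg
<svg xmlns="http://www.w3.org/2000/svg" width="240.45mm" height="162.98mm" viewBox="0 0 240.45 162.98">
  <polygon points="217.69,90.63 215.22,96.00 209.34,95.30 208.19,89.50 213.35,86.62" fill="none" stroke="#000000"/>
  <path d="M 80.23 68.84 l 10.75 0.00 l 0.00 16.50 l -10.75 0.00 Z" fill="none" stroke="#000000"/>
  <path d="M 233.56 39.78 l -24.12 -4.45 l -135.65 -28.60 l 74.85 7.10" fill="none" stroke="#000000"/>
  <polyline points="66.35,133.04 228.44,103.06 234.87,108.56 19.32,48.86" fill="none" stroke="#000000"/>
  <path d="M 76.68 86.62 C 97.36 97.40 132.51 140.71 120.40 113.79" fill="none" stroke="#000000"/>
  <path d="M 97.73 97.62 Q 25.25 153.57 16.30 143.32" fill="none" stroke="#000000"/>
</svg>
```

1 u = 1 mm; y_m = 162.98 − y.

[1] `<polygon>` regular polygon, #000000→score S481 F1763: (217.69,72.35) → (215.22,66.98) → (209.34,67.68) → (208.19,73.48) → (213.35,76.36) → (217.69,72.35) (closed)

[2] `<path>` rectangle, #000000→score S481 F1763: (80.23,94.14) → (90.98,94.14) → (90.98,77.64) → (80.23,77.64) → (80.23,94.14) (closed)

[3] `<path>` open polyline, #000000→score S481 F1763: (233.56,123.20) → (209.44,127.65) → (73.79,156.25) → (148.64,149.15)

[4] `<polyline>` open polyline, #000000→score S481 F1763: (66.35,29.94) → (228.44,59.92) → (234.87,54.42) → (19.32,114.12)

[5] `<path>` cubic bezier, #000000→score S481 F1763: (76.68,76.36) → (93.94,63.78) → (110.84,48.64) → (121.59,40.56) → (120.40,49.19)

[6] `<path>` quadratic bezier, #000000→score S481 F1763: (97.73,65.36) → (65.46,41.52) → (41.13,25.96) → (24.75,18.67) → (16.30,19.66)

; LightBurn 1.6.03
; GRBL device profile, absolute coords
G21
G90
G0 X217.69 Y72.35
M3 S481
G01 X215.22 Y66.98 F1763
G01 X209.34 Y67.68
G01 X208.19 Y73.48
G01 X213.35 Y76.36
G01 X217.69 Y72.35
M5
G0 X80.23 Y94.14
M3 S481
G01 X90.98 Y94.14 F1763
G01 X90.98 Y77.64
G01 X80.23 Y77.64
G01 X80.23 Y94.14
M5
G0 X233.56 Y123.20
M3 S481
G01 X209.44 Y127.65 F1763
G01 X73.79 Y156.25
G01 X148.64 Y149.15
M5
G0 X66.35 Y29.94
M3 S481
G01 X228.44 Y59.92 F1763
G01 X234.87 Y54.42
G01 X19.32 Y114.12
M5
G0 X76.68 Y76.36
M3 S481
G01 X93.94 Y63.78 F1763
G01 X110.84 Y48.64
G01 X121.59 Y40.56
G01 X120.40 Y49.19
M5
G0 X97.73 Y65.36
M3 S481
G01 X65.46 Y41.52 F1763
G01 X41.13 Y25.96
G01 X24.75 Y18.67
G01 X16.30 Y19.66
M5
G0 X0.00 Y0.00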